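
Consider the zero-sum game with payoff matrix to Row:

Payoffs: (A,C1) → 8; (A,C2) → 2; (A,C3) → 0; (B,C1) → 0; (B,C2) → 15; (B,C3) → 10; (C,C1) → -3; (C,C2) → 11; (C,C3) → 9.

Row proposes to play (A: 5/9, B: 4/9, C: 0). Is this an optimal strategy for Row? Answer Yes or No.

Yes

Against C1 this mix gives (5/9)·8 + (4/9)·0 = 40/9.
Against C2 this mix gives (5/9)·2 + (4/9)·15 = 70/9.
Against C3 this mix gives (5/9)·0 + (4/9)·10 = 40/9.
All of Column's active replies (C1, C3) yield 40/9, and no column does worse for Row. The mix makes Column indifferent and guarantees 40/9, so it is optimal.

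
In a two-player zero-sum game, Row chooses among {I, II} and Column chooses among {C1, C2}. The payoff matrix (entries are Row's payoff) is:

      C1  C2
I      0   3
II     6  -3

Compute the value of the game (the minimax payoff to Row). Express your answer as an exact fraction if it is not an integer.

Row minima: I → 0, II → -3; maximin = 0.
Column maxima: C1 → 6, C2 → 3; minimax = 3.
0 ≠ 3, so there is no saddle point; optimal play is mixed.
Let Row play I with probability p. Expected payoff against C1: 0p + 6(1−p) = −6p + 6; against C2: 3p + (-3)(1−p) = 6p − 3.
Setting these equal: −6p + 6 = 6p − 3 ⇒ −12p = -9 ⇒ p = 3/4, and the value is (-6)·(3/4) + 6 = 3/2.
For Column: with q = P(C1), equating I's and II's payoffs gives −3q + 3 = 9q − 3 ⇒ q = 1/2.

3/2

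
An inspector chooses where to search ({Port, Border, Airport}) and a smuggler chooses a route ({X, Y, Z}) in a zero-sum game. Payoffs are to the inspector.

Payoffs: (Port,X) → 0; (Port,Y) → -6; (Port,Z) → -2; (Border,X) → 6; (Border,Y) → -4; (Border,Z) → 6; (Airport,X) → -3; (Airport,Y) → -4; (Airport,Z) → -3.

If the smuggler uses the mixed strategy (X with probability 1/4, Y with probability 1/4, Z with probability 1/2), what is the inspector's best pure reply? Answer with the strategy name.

Expected payoff of Port: (1/4)·0 + (1/4)·(-6) + (1/2)·(-2) = -5/2.
Expected payoff of Border: (1/4)·6 + (1/4)·(-4) + (1/2)·6 = 7/2.
Expected payoff of Airport: (1/4)·(-3) + (1/4)·(-4) + (1/2)·(-3) = -13/4.
The largest is 7/2, so the inspector's best response is Border.

Border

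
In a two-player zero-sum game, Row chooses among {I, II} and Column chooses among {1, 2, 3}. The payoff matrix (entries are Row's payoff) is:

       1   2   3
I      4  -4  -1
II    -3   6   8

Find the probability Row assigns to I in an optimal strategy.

Row minima: I → -4, II → -3; maximin = -3.
Column maxima: 1 → 4, 2 → 6, 3 → 8; minimax = 4.
-3 ≠ 4, so there is no saddle point; optimal play is mixed.
3 is strictly dominated by 2 (it gives Row strictly more in every row), so Column never plays it.
On the remaining 2×2 (I, II vs 1, 2):
Let Row play I with probability p. Expected payoff against 1: 4p + (-3)(1−p) = 7p − 3; against 2: (-4)p + 6(1−p) = −10p + 6.
Setting these equal: 7p − 3 = −10p + 6 ⇒ 17p = 9 ⇒ p = 9/17, and the value is (7)·(9/17) − 3 = 12/17.
For Column: with q = P(1), equating I's and II's payoffs gives 8q − 4 = −9q + 6 ⇒ q = 10/17.

9/17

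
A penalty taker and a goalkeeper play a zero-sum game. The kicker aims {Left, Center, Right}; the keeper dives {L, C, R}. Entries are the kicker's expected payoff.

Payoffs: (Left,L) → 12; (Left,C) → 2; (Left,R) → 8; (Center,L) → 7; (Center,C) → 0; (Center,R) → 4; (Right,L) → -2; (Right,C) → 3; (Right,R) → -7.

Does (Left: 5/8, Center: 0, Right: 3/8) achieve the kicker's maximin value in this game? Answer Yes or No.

Against L this mix gives (5/8)·12 + (3/8)·(-2) = 27/4.
Against C this mix gives (5/8)·2 + (3/8)·3 = 19/8.
Against R this mix gives (5/8)·8 + (3/8)·(-7) = 19/8.
All of the keeper's active replies (C, R) yield 19/8, and no column does worse for the kicker. The mix makes the keeper indifferent and guarantees 19/8, so it is optimal.

Yes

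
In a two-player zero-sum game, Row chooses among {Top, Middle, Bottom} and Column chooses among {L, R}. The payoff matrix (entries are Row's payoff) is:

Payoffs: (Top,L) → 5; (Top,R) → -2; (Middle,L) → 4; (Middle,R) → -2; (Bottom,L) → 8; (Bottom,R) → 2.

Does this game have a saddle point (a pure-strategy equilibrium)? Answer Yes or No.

Yes

Row minima: Top → -2, Middle → -2, Bottom → 2; maximin = 2.
Column maxima: L → 8, R → 2; minimax = 2.
maximin = minimax = 2, so a saddle point exists.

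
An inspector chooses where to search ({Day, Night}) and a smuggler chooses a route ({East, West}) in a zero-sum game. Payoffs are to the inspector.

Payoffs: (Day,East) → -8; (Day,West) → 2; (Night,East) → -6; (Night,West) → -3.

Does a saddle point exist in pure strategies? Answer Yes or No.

Row minima: Day → -8, Night → -6; maximin = -6.
Column maxima: East → -6, West → 2; minimax = -6.
maximin = minimax = -6, so a saddle point exists.

Yes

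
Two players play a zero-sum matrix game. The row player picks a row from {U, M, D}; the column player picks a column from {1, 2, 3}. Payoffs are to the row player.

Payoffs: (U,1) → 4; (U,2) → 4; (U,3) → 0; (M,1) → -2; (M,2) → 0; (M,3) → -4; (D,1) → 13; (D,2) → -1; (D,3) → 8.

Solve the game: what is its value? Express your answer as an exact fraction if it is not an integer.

32/13

Row minima: U → 0, M → -4, D → -1; maximin = 0.
Column maxima: 1 → 13, 2 → 4, 3 → 8; minimax = 4.
0 ≠ 4, so there is no saddle point; optimal play is mixed.
M is strictly dominated by U, so the row player never plays it.
1 is strictly dominated by 3 (it gives the row player strictly more in every row), so the column player never plays it.
On the remaining 2×2 (U, D vs 2, 3):
Let the row player play U with probability p. Expected payoff against 2: 4p + (-1)(1−p) = 5p − 1; against 3: 0p + 8(1−p) = −8p + 8.
Setting these equal: 5p − 1 = −8p + 8 ⇒ 13p = 9 ⇒ p = 9/13, and the value is (5)·(9/13) − 1 = 32/13.
For the column player: with q = P(2), equating U's and D's payoffs gives 4q = −9q + 8 ⇒ q = 8/13.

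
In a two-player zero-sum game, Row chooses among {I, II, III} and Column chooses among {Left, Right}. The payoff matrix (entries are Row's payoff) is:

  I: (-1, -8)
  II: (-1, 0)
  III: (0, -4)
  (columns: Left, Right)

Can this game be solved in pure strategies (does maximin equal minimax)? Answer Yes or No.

No

Row minima: I → -8, II → -1, III → -4; maximin = -1.
Column maxima: Left → 0, Right → 0; minimax = 0.
-1 ≠ 0, so no pure-strategy equilibrium exists.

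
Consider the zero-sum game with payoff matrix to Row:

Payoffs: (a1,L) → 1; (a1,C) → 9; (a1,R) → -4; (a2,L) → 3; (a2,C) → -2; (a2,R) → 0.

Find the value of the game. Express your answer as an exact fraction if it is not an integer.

Row minima: a1 → -4, a2 → -2; maximin = -2.
Column maxima: L → 3, C → 9, R → 0; minimax = 0.
-2 ≠ 0, so there is no saddle point; optimal play is mixed.
L is strictly dominated by R (it gives Row strictly more in every row), so Column never plays it.
On the remaining 2×2 (a1, a2 vs C, R):
Let Row play a1 with probability p. Expected payoff against C: 9p + (-2)(1−p) = 11p − 2; against R: (-4)p + 0(1−p) = −4p.
Setting these equal: 11p − 2 = −4p ⇒ 15p = 2 ⇒ p = 2/15, and the value is (11)·(2/15) − 2 = -8/15.
For Column: with q = P(C), equating a1's and a2's payoffs gives 13q − 4 = −2q ⇒ q = 4/15.

-8/15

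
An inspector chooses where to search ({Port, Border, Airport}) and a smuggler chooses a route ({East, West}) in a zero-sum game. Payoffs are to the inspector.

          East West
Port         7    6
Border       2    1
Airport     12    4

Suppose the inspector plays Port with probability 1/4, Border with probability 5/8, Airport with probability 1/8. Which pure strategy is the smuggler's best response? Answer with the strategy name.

If the smuggler plays East, the inspector's expected payoff is (1/4)·7 + (5/8)·2 + (1/8)·12 = 9/2.
If the smuggler plays West, the inspector's expected payoff is (1/4)·6 + (5/8)·1 + (1/8)·4 = 21/8.
The smuggler minimizes the inspector's payoff; the smallest is 21/8, so the best response is West.

West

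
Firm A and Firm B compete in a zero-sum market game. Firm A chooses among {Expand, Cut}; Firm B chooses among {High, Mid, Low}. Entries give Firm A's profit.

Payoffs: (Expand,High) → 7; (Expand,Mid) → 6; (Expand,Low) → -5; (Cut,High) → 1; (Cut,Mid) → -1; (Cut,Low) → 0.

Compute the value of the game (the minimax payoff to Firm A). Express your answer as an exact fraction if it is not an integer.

-5/12

Row minima: Expand → -5, Cut → -1; maximin = -1.
Column maxima: High → 7, Mid → 6, Low → 0; minimax = 0.
-1 ≠ 0, so there is no saddle point; optimal play is mixed.
High is strictly dominated by Mid (it gives Firm A strictly more in every row), so Firm B never plays it.
On the remaining 2×2 (Expand, Cut vs Mid, Low):
Let Firm A play Expand with probability p. Expected payoff against Mid: 6p + (-1)(1−p) = 7p − 1; against Low: (-5)p + 0(1−p) = −5p.
Setting these equal: 7p − 1 = −5p ⇒ 12p = 1 ⇒ p = 1/12, and the value is (7)·(1/12) − 1 = -5/12.
For Firm B: with q = P(Mid), equating Expand's and Cut's payoffs gives 11q − 5 = −q ⇒ q = 5/12.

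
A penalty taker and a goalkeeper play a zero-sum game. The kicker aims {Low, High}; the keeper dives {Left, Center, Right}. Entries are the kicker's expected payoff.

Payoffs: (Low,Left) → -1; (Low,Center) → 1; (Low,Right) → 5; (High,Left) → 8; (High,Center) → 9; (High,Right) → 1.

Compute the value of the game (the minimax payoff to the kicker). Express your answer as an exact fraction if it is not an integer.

41/13

Row minima: Low → -1, High → 1; maximin = 1.
Column maxima: Left → 8, Center → 9, Right → 5; minimax = 5.
1 ≠ 5, so there is no saddle point; optimal play is mixed.
Center is strictly dominated by Left (it gives the kicker strictly more in every row), so the keeper never plays it.
On the remaining 2×2 (Low, High vs Left, Right):
Let the kicker play Low with probability p. Expected payoff against Left: (-1)p + 8(1−p) = −9p + 8; against Right: 5p + 1(1−p) = 4p + 1.
Setting these equal: −9p + 8 = 4p + 1 ⇒ −13p = -7 ⇒ p = 7/13, and the value is (-9)·(7/13) + 8 = 41/13.
For the keeper: with q = P(Left), equating Low's and High's payoffs gives −6q + 5 = 7q + 1 ⇒ q = 4/13.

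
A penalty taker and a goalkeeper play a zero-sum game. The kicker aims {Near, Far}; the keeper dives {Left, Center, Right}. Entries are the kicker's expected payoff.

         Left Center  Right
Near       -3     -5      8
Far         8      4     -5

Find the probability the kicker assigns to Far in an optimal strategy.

13/22

Row minima: Near → -5, Far → -5; maximin = -5.
Column maxima: Left → 8, Center → 4, Right → 8; minimax = 4.
-5 ≠ 4, so there is no saddle point; optimal play is mixed.
Left is strictly dominated by Center (it gives the kicker strictly more in every row), so the keeper never plays it.
On the remaining 2×2 (Near, Far vs Center, Right):
Let the kicker play Near with probability p. Expected payoff against Center: (-5)p + 4(1−p) = −9p + 4; against Right: 8p + (-5)(1−p) = 13p − 5.
Setting these equal: −9p + 4 = 13p − 5 ⇒ −22p = -9 ⇒ p = 9/22, and the value is (-9)·(9/22) + 4 = 7/22.
For the keeper: with q = P(Center), equating Near's and Far's payoffs gives −13q + 8 = 9q − 5 ⇒ q = 13/22.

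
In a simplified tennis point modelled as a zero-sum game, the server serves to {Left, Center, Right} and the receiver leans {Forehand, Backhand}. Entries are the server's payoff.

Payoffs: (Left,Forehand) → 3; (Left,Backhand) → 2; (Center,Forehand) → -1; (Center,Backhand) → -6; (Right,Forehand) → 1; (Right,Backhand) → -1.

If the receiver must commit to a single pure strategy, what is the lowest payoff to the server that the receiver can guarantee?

2

Column maxima: Forehand → 3, Backhand → 2.
The smallest of these is 2.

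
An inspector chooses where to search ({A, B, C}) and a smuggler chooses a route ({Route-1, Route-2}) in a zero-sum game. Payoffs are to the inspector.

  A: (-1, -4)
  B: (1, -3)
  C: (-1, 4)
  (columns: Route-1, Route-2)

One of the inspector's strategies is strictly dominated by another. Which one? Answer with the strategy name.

A

B gives a strictly higher payoff than A against every column: 1 > -1, -3 > -4.
So A is strictly dominated and the inspector never plays it.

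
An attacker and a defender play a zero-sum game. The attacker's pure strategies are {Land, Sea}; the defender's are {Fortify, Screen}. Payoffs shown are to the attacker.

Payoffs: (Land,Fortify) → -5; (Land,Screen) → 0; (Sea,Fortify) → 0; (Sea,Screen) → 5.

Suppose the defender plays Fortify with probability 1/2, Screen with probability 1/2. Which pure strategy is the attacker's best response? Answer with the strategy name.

Sea

Expected payoff of Land: (1/2)·(-5) + (1/2)·0 = -5/2.
Expected payoff of Sea: (1/2)·0 + (1/2)·5 = 5/2.
The largest is 5/2, so the attacker's best response is Sea.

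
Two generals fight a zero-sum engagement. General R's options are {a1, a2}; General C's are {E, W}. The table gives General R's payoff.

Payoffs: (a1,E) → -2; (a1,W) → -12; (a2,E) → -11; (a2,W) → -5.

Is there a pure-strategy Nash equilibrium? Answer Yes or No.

No

Row minima: a1 → -12, a2 → -11; maximin = -11.
Column maxima: E → -2, W → -5; minimax = -5.
-11 ≠ -5, so no pure-strategy equilibrium exists.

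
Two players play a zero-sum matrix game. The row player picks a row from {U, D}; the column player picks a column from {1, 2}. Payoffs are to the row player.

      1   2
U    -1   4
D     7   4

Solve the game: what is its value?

Row minima: U → -1, D → 4; maximin = 4.
Column maxima: 1 → 7, 2 → 4; minimax = 4.
Since maximin = minimax = 4, there is a saddle point and the value is 4.

4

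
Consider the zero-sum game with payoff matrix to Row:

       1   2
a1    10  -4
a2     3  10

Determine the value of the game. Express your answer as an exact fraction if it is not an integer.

16/3

Row minima: a1 → -4, a2 → 3; maximin = 3.
Column maxima: 1 → 10, 2 → 10; minimax = 10.
3 ≠ 10, so there is no saddle point; optimal play is mixed.
Let Row play a1 with probability p. Expected payoff against 1: 10p + 3(1−p) = 7p + 3; against 2: (-4)p + 10(1−p) = −14p + 10.
Setting these equal: 7p + 3 = −14p + 10 ⇒ 21p = 7 ⇒ p = 1/3, and the value is (7)·(1/3) + 3 = 16/3.
For Column: with q = P(1), equating a1's and a2's payoffs gives 14q − 4 = −7q + 10 ⇒ q = 2/3.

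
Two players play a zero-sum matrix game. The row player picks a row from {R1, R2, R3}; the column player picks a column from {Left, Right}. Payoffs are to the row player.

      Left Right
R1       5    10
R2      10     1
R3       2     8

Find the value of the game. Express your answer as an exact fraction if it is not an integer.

Row minima: R1 → 5, R2 → 1, R3 → 2; maximin = 5.
Column maxima: Left → 10, Right → 10; minimax = 10.
5 ≠ 10, so there is no saddle point; optimal play is mixed.
R3 is strictly dominated by R1, so the row player never plays it.
On the remaining 2×2 (R1, R2 vs Left, Right):
Let the row player play R1 with probability p. Expected payoff against Left: 5p + 10(1−p) = −5p + 10; against Right: 10p + 1(1−p) = 9p + 1.
Setting these equal: −5p + 10 = 9p + 1 ⇒ −14p = -9 ⇒ p = 9/14, and the value is (-5)·(9/14) + 10 = 95/14.
For the column player: with q = P(Left), equating R1's and R2's payoffs gives −5q + 10 = 9q + 1 ⇒ q = 9/14.

95/14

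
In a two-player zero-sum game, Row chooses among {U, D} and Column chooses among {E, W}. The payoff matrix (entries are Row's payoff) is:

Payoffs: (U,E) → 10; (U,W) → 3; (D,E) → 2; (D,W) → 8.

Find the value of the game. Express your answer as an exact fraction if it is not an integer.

Row minima: U → 3, D → 2; maximin = 3.
Column maxima: E → 10, W → 8; minimax = 8.
3 ≠ 8, so there is no saddle point; optimal play is mixed.
Let Row play U with probability p. Expected payoff against E: 10p + 2(1−p) = 8p + 2; against W: 3p + 8(1−p) = −5p + 8.
Setting these equal: 8p + 2 = −5p + 8 ⇒ 13p = 6 ⇒ p = 6/13, and the value is (8)·(6/13) + 2 = 74/13.
For Column: with q = P(E), equating U's and D's payoffs gives 7q + 3 = −6q + 8 ⇒ q = 5/13.

74/13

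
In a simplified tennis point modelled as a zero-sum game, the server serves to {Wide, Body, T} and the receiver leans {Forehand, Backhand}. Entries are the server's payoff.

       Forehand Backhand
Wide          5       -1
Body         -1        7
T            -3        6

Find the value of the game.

Row minima: Wide → -1, Body → -1, T → -3; maximin = -1.
Column maxima: Forehand → 5, Backhand → 7; minimax = 5.
-1 ≠ 5, so there is no saddle point; optimal play is mixed.
T is strictly dominated by Body, so the server never plays it.
On the remaining 2×2 (Wide, Body vs Forehand, Backhand):
Let the server play Wide with probability p. Expected payoff against Forehand: 5p + (-1)(1−p) = 6p − 1; against Backhand: (-1)p + 7(1−p) = −8p + 7.
Setting these equal: 6p − 1 = −8p + 7 ⇒ 14p = 8 ⇒ p = 4/7, and the value is (6)·(4/7) − 1 = 17/7.
For the receiver: with q = P(Forehand), equating Wide's and Body's payoffs gives 6q − 1 = −8q + 7 ⇒ q = 4/7.

17/7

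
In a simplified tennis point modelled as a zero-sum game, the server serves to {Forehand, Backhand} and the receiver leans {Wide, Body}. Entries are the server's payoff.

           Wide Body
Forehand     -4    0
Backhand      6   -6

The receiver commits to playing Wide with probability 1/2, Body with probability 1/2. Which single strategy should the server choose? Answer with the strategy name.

Backhand

Expected payoff of Forehand: (1/2)·(-4) + (1/2)·0 = -2.
Expected payoff of Backhand: (1/2)·6 + (1/2)·(-6) = 0.
The largest is 0, so the server's best response is Backhand.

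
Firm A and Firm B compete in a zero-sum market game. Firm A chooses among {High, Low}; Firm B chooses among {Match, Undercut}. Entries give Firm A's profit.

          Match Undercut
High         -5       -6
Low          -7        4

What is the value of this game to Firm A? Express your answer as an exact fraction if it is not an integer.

Row minima: High → -6, Low → -7; maximin = -6.
Column maxima: Match → -5, Undercut → 4; minimax = -5.
-6 ≠ -5, so there is no saddle point; optimal play is mixed.
Let Firm A play High with probability p. Expected payoff against Match: (-5)p + (-7)(1−p) = 2p − 7; against Undercut: (-6)p + 4(1−p) = −10p + 4.
Setting these equal: 2p − 7 = −10p + 4 ⇒ 12p = 11 ⇒ p = 11/12, and the value is (2)·(11/12) − 7 = -31/6.
For Firm B: with q = P(Match), equating High's and Low's payoffs gives q − 6 = −11q + 4 ⇒ q = 5/6.

-31/6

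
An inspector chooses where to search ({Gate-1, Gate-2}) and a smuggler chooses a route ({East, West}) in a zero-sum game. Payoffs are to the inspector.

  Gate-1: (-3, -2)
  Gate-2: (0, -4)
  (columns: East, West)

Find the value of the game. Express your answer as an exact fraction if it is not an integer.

-12/5

Row minima: Gate-1 → -3, Gate-2 → -4; maximin = -3.
Column maxima: East → 0, West → -2; minimax = -2.
-3 ≠ -2, so there is no saddle point; optimal play is mixed.
Let the inspector play Gate-1 with probability p. Expected payoff against East: (-3)p + 0(1−p) = −3p; against West: (-2)p + (-4)(1−p) = 2p − 4.
Setting these equal: −3p = 2p − 4 ⇒ −5p = -4 ⇒ p = 4/5, and the value is (-3)·(4/5) = -12/5.
For the smuggler: with q = P(East), equating Gate-1's and Gate-2's payoffs gives −q − 2 = 4q − 4 ⇒ q = 2/5.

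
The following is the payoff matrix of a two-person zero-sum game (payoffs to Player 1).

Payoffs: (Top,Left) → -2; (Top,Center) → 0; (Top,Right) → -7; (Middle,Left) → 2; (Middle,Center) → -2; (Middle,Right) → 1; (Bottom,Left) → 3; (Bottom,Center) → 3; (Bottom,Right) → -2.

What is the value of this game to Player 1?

Row minima: Top → -7, Middle → -2, Bottom → -2; maximin = -2.
Column maxima: Left → 3, Center → 3, Right → 1; minimax = 1.
-2 ≠ 1, so there is no saddle point; optimal play is mixed.
Top is strictly dominated by Bottom, so Player 1 never plays it.
Left is strictly dominated by Right (it gives Player 1 strictly more in every row), so Player 2 never plays it.
On the remaining 2×2 (Middle, Bottom vs Center, Right):
Let Player 1 play Middle with probability p. Expected payoff against Center: (-2)p + 3(1−p) = −5p + 3; against Right: 1p + (-2)(1−p) = 3p − 2.
Setting these equal: −5p + 3 = 3p − 2 ⇒ −8p = -5 ⇒ p = 5/8, and the value is (-5)·(5/8) + 3 = -1/8.
For Player 2: with q = P(Center), equating Middle's and Bottom's payoffs gives −3q + 1 = 5q − 2 ⇒ q = 3/8.

-1/8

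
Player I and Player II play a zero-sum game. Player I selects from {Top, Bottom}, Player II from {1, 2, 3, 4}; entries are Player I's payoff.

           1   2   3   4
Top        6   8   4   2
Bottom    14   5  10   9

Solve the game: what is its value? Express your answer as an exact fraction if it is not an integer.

Row minima: Top → 2, Bottom → 5; maximin = 5.
Column maxima: 1 → 14, 2 → 8, 3 → 10, 4 → 9; minimax = 8.
5 ≠ 8, so there is no saddle point; optimal play is mixed.
1 is strictly dominated by 3 (it gives Player I strictly more in every row), so Player II never plays it.
3 is strictly dominated by 4 (it gives Player I strictly more in every row), so Player II never plays it.
On the remaining 2×2 (Top, Bottom vs 2, 4):
Let Player I play Top with probability p. Expected payoff against 2: 8p + 5(1−p) = 3p + 5; against 4: 2p + 9(1−p) = −7p + 9.
Setting these equal: 3p + 5 = −7p + 9 ⇒ 10p = 4 ⇒ p = 2/5, and the value is (3)·(2/5) + 5 = 31/5.
For Player II: with q = P(2), equating Top's and Bottom's payoffs gives 6q + 2 = −4q + 9 ⇒ q = 7/10.

31/5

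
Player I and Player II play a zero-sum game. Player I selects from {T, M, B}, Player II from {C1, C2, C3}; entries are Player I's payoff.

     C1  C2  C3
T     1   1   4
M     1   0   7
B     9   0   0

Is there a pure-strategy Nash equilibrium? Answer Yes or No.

Yes

Row minima: T → 1, M → 0, B → 0; maximin = 1.
Column maxima: C1 → 9, C2 → 1, C3 → 7; minimax = 1.
maximin = minimax = 1, so a saddle point exists.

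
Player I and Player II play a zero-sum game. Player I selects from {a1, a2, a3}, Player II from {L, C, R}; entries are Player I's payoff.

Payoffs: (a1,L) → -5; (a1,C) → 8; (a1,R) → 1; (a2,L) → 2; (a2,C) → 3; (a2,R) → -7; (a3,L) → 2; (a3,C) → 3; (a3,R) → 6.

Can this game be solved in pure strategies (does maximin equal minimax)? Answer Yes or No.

Yes

Row minima: a1 → -5, a2 → -7, a3 → 2; maximin = 2.
Column maxima: L → 2, C → 8, R → 6; minimax = 2.
maximin = minimax = 2, so a saddle point exists.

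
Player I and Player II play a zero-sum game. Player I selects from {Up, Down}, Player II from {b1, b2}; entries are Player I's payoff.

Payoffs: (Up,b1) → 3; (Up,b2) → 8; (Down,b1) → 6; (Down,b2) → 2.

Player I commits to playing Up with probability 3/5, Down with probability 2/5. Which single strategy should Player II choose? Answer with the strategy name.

If Player II plays b1, Player I's expected payoff is (3/5)·3 + (2/5)·6 = 21/5.
If Player II plays b2, Player I's expected payoff is (3/5)·8 + (2/5)·2 = 28/5.
Player II minimizes Player I's payoff; the smallest is 21/5, so the best response is b1.

b1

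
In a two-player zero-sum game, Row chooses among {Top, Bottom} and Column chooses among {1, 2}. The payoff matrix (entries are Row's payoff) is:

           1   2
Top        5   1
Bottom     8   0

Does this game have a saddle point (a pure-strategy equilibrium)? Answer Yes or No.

Yes

Row minima: Top → 1, Bottom → 0; maximin = 1.
Column maxima: 1 → 8, 2 → 1; minimax = 1.
maximin = minimax = 1, so a saddle point exists.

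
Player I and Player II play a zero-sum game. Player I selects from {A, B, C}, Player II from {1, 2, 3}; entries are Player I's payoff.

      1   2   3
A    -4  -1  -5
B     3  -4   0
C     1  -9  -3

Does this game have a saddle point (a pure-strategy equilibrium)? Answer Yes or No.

Row minima: A → -5, B → -4, C → -9; maximin = -4.
Column maxima: 1 → 3, 2 → -1, 3 → 0; minimax = -1.
-4 ≠ -1, so no pure-strategy equilibrium exists.

No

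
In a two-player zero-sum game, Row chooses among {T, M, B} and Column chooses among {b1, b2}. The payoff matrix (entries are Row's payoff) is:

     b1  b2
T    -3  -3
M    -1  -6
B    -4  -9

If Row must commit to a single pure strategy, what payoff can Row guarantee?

-3

Row minima: T → -3, M → -6, B → -9.
The best of these is -3.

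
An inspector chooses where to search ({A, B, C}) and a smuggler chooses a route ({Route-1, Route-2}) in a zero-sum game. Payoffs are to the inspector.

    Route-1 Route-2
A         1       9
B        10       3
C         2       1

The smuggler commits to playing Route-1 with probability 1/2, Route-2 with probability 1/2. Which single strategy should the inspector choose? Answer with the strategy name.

Expected payoff of A: (1/2)·1 + (1/2)·9 = 5.
Expected payoff of B: (1/2)·10 + (1/2)·3 = 13/2.
Expected payoff of C: (1/2)·2 + (1/2)·1 = 3/2.
The largest is 13/2, so the inspector's best response is B.

B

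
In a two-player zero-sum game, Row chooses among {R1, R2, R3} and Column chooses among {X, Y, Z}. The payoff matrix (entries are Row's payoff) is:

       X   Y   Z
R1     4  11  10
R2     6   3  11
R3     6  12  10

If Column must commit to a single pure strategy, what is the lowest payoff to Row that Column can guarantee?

Column maxima: X → 6, Y → 12, Z → 11.
The smallest of these is 6.

6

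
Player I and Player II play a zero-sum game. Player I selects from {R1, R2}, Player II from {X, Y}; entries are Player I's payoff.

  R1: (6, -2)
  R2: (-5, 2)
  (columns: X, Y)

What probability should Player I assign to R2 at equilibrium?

Row minima: R1 → -2, R2 → -5; maximin = -2.
Column maxima: X → 6, Y → 2; minimax = 2.
-2 ≠ 2, so there is no saddle point; optimal play is mixed.
Let Player I play R1 with probability p. Expected payoff against X: 6p + (-5)(1−p) = 11p − 5; against Y: (-2)p + 2(1−p) = −4p + 2.
Setting these equal: 11p − 5 = −4p + 2 ⇒ 15p = 7 ⇒ p = 7/15, and the value is (11)·(7/15) − 5 = 2/15.
For Player II: with q = P(X), equating R1's and R2's payoffs gives 8q − 2 = −7q + 2 ⇒ q = 4/15.

8/15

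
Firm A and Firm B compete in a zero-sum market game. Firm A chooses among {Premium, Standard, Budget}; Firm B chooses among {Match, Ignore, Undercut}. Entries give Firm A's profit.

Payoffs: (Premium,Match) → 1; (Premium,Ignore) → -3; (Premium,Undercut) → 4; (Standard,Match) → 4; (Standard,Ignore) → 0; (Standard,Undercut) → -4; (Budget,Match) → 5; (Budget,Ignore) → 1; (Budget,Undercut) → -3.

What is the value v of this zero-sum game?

-5/11

Row minima: Premium → -3, Standard → -4, Budget → -3; maximin = -3.
Column maxima: Match → 5, Ignore → 1, Undercut → 4; minimax = 1.
-3 ≠ 1, so there is no saddle point; optimal play is mixed.
Standard is strictly dominated by Budget, so Firm A never plays it.
Match is strictly dominated by Ignore (it gives Firm A strictly more in every row), so Firm B never plays it.
On the remaining 2×2 (Premium, Budget vs Ignore, Undercut):
Let Firm A play Premium with probability p. Expected payoff against Ignore: (-3)p + 1(1−p) = −4p + 1; against Undercut: 4p + (-3)(1−p) = 7p − 3.
Setting these equal: −4p + 1 = 7p − 3 ⇒ −11p = -4 ⇒ p = 4/11, and the value is (-4)·(4/11) + 1 = -5/11.
For Firm B: with q = P(Ignore), equating Premium's and Budget's payoffs gives −7q + 4 = 4q − 3 ⇒ q = 7/11.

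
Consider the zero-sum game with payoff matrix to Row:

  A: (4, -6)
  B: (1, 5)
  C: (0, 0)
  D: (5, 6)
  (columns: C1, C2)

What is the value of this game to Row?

Row minima: A → -6, B → 1, C → 0, D → 5; maximin = 5.
Column maxima: C1 → 5, C2 → 6; minimax = 5.
Since maximin = minimax = 5, there is a saddle point and the value is 5.

5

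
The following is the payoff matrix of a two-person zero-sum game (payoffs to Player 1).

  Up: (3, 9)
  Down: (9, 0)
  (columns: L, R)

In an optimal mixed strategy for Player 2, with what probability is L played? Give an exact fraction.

3/5

Row minima: Up → 3, Down → 0; maximin = 3.
Column maxima: L → 9, R → 9; minimax = 9.
3 ≠ 9, so there is no saddle point; optimal play is mixed.
Let Player 1 play Up with probability p. Expected payoff against L: 3p + 9(1−p) = −6p + 9; against R: 9p + 0(1−p) = 9p.
Setting these equal: −6p + 9 = 9p ⇒ −15p = -9 ⇒ p = 3/5, and the value is (-6)·(3/5) + 9 = 27/5.
For Player 2: with q = P(L), equating Up's and Down's payoffs gives −6q + 9 = 9q ⇒ q = 3/5.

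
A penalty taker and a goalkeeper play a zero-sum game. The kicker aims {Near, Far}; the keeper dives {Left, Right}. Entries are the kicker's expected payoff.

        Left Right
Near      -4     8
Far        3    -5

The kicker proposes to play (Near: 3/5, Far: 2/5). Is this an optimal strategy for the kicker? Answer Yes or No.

No

Against Left this mix gives (3/5)·(-4) + (2/5)·3 = -6/5.
Against Right this mix gives (3/5)·8 + (2/5)·(-5) = 14/5.
The keeper will play Left, holding the kicker to -6/5. Shifting weight toward the row that does better against Left would raise this floor (the equalizing mix achieves 1/5 against both Left and Right), so the proposed strategy is not optimal.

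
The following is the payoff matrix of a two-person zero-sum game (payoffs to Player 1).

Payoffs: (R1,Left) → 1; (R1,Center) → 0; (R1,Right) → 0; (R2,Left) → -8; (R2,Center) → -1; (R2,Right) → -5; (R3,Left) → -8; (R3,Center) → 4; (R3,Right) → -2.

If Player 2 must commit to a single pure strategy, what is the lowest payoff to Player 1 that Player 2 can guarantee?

0

Column maxima: Left → 1, Center → 4, Right → 0.
The smallest of these is 0.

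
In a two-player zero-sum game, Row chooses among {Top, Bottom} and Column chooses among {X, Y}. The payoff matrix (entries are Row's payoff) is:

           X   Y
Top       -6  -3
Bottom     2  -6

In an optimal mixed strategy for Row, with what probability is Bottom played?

3/11

Row minima: Top → -6, Bottom → -6; maximin = -6.
Column maxima: X → 2, Y → -3; minimax = -3.
-6 ≠ -3, so there is no saddle point; optimal play is mixed.
Let Row play Top with probability p. Expected payoff against X: (-6)p + 2(1−p) = −8p + 2; against Y: (-3)p + (-6)(1−p) = 3p − 6.
Setting these equal: −8p + 2 = 3p − 6 ⇒ −11p = -8 ⇒ p = 8/11, and the value is (-8)·(8/11) + 2 = -42/11.
For Column: with q = P(X), equating Top's and Bottom's payoffs gives −3q − 3 = 8q − 6 ⇒ q = 3/11.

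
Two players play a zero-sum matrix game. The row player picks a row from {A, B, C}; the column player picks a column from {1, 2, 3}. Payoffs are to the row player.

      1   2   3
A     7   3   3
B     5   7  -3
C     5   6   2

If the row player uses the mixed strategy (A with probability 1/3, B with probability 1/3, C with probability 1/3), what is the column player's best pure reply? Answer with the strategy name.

If the column player plays 1, the row player's expected payoff is (1/3)·7 + (1/3)·5 + (1/3)·5 = 17/3.
If the column player plays 2, the row player's expected payoff is (1/3)·3 + (1/3)·7 + (1/3)·6 = 16/3.
If the column player plays 3, the row player's expected payoff is (1/3)·3 + (1/3)·(-3) + (1/3)·2 = 2/3.
The column player minimizes the row player's payoff; the smallest is 2/3, so the best response is 3.

3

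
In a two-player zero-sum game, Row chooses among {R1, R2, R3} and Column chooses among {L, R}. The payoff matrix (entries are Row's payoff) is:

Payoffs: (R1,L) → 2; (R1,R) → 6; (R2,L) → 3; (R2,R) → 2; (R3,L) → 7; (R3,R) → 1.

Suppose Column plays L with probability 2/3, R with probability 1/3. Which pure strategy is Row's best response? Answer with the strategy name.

R3

Expected payoff of R1: (2/3)·2 + (1/3)·6 = 10/3.
Expected payoff of R2: (2/3)·3 + (1/3)·2 = 8/3.
Expected payoff of R3: (2/3)·7 + (1/3)·1 = 5.
The largest is 5, so Row's best response is R3.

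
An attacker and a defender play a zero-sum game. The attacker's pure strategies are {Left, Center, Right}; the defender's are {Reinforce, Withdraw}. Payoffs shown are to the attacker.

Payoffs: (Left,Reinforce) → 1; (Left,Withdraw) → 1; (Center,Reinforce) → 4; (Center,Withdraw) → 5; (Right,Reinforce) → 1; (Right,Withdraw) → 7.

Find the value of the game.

Row minima: Left → 1, Center → 4, Right → 1; maximin = 4.
Column maxima: Reinforce → 4, Withdraw → 7; minimax = 4.
Since maximin = minimax = 4, there is a saddle point and the value is 4.

4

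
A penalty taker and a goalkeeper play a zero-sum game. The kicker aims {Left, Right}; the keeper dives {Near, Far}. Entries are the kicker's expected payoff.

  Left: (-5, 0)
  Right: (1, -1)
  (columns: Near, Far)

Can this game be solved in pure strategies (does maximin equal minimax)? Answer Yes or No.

Row minima: Left → -5, Right → -1; maximin = -1.
Column maxima: Near → 1, Far → 0; minimax = 0.
-1 ≠ 0, so no pure-strategy equilibrium exists.

No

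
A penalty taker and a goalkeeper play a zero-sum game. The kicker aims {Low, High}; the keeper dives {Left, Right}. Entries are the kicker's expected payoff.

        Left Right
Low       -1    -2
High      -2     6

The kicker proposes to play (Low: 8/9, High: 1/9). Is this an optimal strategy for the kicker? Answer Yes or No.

Yes

Against Left this mix gives (8/9)·(-1) + (1/9)·(-2) = -10/9.
Against Right this mix gives (8/9)·(-2) + (1/9)·6 = -10/9.
All of the keeper's active replies (Left, Right) yield -10/9, and no column does worse for the kicker. The mix makes the keeper indifferent and guarantees -10/9, so it is optimal.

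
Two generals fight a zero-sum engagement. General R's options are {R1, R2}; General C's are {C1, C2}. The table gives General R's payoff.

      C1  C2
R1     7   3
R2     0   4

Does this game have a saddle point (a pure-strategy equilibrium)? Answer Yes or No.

No

Row minima: R1 → 3, R2 → 0; maximin = 3.
Column maxima: C1 → 7, C2 → 4; minimax = 4.
3 ≠ 4, so no pure-strategy equilibrium exists.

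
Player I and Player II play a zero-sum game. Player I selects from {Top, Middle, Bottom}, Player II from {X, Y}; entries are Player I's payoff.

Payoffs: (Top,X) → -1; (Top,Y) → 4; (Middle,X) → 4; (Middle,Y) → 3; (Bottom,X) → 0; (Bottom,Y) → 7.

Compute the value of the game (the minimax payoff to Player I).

Row minima: Top → -1, Middle → 3, Bottom → 0; maximin = 3.
Column maxima: X → 4, Y → 7; minimax = 4.
3 ≠ 4, so there is no saddle point; optimal play is mixed.
Top is strictly dominated by Bottom, so Player I never plays it.
On the remaining 2×2 (Middle, Bottom vs X, Y):
Let Player I play Middle with probability p. Expected payoff against X: 4p + 0(1−p) = 4p; against Y: 3p + 7(1−p) = −4p + 7.
Setting these equal: 4p = −4p + 7 ⇒ 8p = 7 ⇒ p = 7/8, and the value is (4)·(7/8) = 7/2.
For Player II: with q = P(X), equating Middle's and Bottom's payoffs gives q + 3 = −7q + 7 ⇒ q = 1/2.

7/2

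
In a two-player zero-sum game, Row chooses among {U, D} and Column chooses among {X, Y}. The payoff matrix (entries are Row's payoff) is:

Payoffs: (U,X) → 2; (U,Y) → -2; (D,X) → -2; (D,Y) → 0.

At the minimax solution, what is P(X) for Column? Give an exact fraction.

Row minima: U → -2, D → -2; maximin = -2.
Column maxima: X → 2, Y → 0; minimax = 0.
-2 ≠ 0, so there is no saddle point; optimal play is mixed.
Let Row play U with probability p. Expected payoff against X: 2p + (-2)(1−p) = 4p − 2; against Y: (-2)p + 0(1−p) = −2p.
Setting these equal: 4p − 2 = −2p ⇒ 6p = 2 ⇒ p = 1/3, and the value is (4)·(1/3) − 2 = -2/3.
For Column: with q = P(X), equating U's and D's payoffs gives 4q − 2 = −2q ⇒ q = 1/3.

1/3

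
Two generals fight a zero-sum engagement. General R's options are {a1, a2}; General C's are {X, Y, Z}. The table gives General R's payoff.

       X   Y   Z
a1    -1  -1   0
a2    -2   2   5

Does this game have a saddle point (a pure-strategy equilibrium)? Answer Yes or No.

Row minima: a1 → -1, a2 → -2; maximin = -1.
Column maxima: X → -1, Y → 2, Z → 5; minimax = -1.
maximin = minimax = -1, so a saddle point exists.

Yes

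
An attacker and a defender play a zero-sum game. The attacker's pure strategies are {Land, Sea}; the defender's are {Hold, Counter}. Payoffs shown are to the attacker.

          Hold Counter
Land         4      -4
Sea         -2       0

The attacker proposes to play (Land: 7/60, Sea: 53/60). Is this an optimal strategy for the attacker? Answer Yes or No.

No

Against Hold this mix gives (7/60)·4 + (53/60)·(-2) = -13/10.
Against Counter this mix gives (7/60)·(-4) + (53/60)·0 = -7/15.
The defender will play Hold, holding the attacker to -13/10. Shifting weight toward the row that does better against Hold would raise this floor (the equalizing mix achieves -4/5 against both Hold and Counter), so the proposed strategy is not optimal.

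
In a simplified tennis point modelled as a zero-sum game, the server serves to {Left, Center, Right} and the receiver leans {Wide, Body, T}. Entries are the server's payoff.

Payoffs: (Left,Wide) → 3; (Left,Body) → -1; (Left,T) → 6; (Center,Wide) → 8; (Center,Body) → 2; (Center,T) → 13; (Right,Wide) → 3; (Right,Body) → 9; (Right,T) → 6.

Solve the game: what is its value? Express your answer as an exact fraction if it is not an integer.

Row minima: Left → -1, Center → 2, Right → 3; maximin = 3.
Column maxima: Wide → 8, Body → 9, T → 13; minimax = 8.
3 ≠ 8, so there is no saddle point; optimal play is mixed.
Left is strictly dominated by Center, so the server never plays it.
T is strictly dominated by Wide (it gives the server strictly more in every row), so the receiver never plays it.
On the remaining 2×2 (Center, Right vs Wide, Body):
Let the server play Center with probability p. Expected payoff against Wide: 8p + 3(1−p) = 5p + 3; against Body: 2p + 9(1−p) = −7p + 9.
Setting these equal: 5p + 3 = −7p + 9 ⇒ 12p = 6 ⇒ p = 1/2, and the value is (5)·(1/2) + 3 = 11/2.
For the receiver: with q = P(Wide), equating Center's and Right's payoffs gives 6q + 2 = −6q + 9 ⇒ q = 7/12.

11/2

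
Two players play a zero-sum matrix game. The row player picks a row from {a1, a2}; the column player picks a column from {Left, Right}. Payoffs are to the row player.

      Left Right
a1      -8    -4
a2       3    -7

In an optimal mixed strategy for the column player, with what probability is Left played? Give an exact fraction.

3/14

Row minima: a1 → -8, a2 → -7; maximin = -7.
Column maxima: Left → 3, Right → -4; minimax = -4.
-7 ≠ -4, so there is no saddle point; optimal play is mixed.
Let the row player play a1 with probability p. Expected payoff against Left: (-8)p + 3(1−p) = −11p + 3; against Right: (-4)p + (-7)(1−p) = 3p − 7.
Setting these equal: −11p + 3 = 3p − 7 ⇒ −14p = -10 ⇒ p = 5/7, and the value is (-11)·(5/7) + 3 = -34/7.
For the column player: with q = P(Left), equating a1's and a2's payoffs gives −4q − 4 = 10q − 7 ⇒ q = 3/14.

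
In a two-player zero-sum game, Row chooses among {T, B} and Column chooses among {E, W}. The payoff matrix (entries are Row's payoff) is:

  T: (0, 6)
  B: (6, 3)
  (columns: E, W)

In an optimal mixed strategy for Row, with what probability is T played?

Row minima: T → 0, B → 3; maximin = 3.
Column maxima: E → 6, W → 6; minimax = 6.
3 ≠ 6, so there is no saddle point; optimal play is mixed.
Let Row play T with probability p. Expected payoff against E: 0p + 6(1−p) = −6p + 6; against W: 6p + 3(1−p) = 3p + 3.
Setting these equal: −6p + 6 = 3p + 3 ⇒ −9p = -3 ⇒ p = 1/3, and the value is (-6)·(1/3) + 6 = 4.
For Column: with q = P(E), equating T's and B's payoffs gives −6q + 6 = 3q + 3 ⇒ q = 1/3.

1/3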